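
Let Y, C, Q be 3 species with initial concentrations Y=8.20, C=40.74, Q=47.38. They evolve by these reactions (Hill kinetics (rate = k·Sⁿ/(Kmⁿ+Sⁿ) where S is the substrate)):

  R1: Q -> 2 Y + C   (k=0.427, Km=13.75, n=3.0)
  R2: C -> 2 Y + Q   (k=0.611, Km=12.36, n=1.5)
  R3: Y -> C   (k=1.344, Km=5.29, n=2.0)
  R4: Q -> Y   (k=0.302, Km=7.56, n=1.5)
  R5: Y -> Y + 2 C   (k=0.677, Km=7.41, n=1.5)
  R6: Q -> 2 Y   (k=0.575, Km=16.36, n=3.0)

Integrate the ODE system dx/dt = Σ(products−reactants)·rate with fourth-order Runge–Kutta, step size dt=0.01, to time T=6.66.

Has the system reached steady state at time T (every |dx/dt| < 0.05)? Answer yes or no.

RK4 with dt=0.01: 666 steps to T=6.66. Trajectory (selected grid times):
t=0.00: Y=8.20 C=40.74 Q=47.38
t=0.74: Y=9.88 C=41.97 Q=46.84
t=1.48: Y=11.51 C=43.32 Q=46.31
t=2.22: Y=13.09 C=44.76 Q=45.78
t=2.96: Y=14.66 C=46.26 Q=45.25
t=3.70: Y=16.20 C=47.81 Q=44.73
t=4.44: Y=17.73 C=49.40 Q=44.20
t=5.18: Y=19.24 C=51.02 Q=43.69
t=5.92: Y=20.75 C=52.67 Q=43.17
t=6.66: Y=22.26 C=54.34 Q=42.66
Rates at T: R1=0.4132, R2=0.5512, R3=1.2721, R4=0.2810, R5=0.5679, R6=0.5443
dx/dt at T (Σ net stoichiometry × rate): Y=+2.0263, C=+2.2699, Q=-0.6873
Largest |dx/dt| is |+2.2699| (C) ≥ 0.05 → not steady.

Steady state at T: no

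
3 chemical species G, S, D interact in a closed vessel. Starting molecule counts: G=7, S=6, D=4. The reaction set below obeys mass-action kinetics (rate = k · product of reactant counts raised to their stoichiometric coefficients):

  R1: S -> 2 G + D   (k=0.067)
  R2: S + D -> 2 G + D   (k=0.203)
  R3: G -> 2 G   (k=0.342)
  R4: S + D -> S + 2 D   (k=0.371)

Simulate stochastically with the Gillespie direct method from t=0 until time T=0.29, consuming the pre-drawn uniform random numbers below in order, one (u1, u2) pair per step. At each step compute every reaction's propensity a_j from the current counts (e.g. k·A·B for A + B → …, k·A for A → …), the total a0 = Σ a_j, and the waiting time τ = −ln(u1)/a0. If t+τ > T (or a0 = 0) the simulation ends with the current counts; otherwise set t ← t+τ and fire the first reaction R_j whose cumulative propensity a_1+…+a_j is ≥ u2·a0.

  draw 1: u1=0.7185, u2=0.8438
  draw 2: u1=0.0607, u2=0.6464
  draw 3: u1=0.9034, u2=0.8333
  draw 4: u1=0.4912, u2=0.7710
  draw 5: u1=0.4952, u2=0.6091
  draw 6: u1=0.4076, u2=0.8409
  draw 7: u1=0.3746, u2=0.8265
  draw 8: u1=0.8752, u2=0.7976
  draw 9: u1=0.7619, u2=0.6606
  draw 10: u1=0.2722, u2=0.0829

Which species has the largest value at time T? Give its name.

t=0.000: G=7 S=6 D=4
Draw 1: a1=0.402, a2=4.872, a3=2.394, a4=8.904, a0=16.572; τ=−ln(0.7185)/16.572=0.020 → t=0.020; u2·a0=0.8438·16.572=13.983; a1+…+a3=7.668 < 13.983 ≤ a1+…+a4=16.572 → R4 fires; G=7 S=6 D=5
Draw 2: a1=0.402, a2=6.090, a3=2.394, a4=11.130, a0=20.016; τ=−ln(0.0607)/20.016=0.140 → t=0.160; u2·a0=0.6464·20.016=12.938; a1+…+a3=8.886 < 12.938 ≤ a1+…+a4=20.016 → R4 fires; G=7 S=6 D=6
Draw 3: a1=0.402, a2=7.308, a3=2.394, a4=13.356, a0=23.460; τ=−ln(0.9034)/23.460=0.004 → t=0.164; u2·a0=0.8333·23.460=19.549; a1+…+a3=10.104 < 19.549 ≤ a1+…+a4=23.460 → R4 fires; G=7 S=6 D=7
Draw 4: a1=0.402, a2=8.526, a3=2.394, a4=15.582, a0=26.904; τ=−ln(0.4912)/26.904=0.026 → t=0.191; u2·a0=0.7710·26.904=20.743; a1+…+a3=11.322 < 20.743 ≤ a1+…+a4=26.904 → R4 fires; G=7 S=6 D=8
Draw 5: a1=0.402, a2=9.744, a3=2.394, a4=17.808, a0=30.348; τ=−ln(0.4952)/30.348=0.023 → t=0.214; u2·a0=0.6091·30.348=18.485; a1+…+a3=12.540 < 18.485 ≤ a1+…+a4=30.348 → R4 fires; G=7 S=6 D=9
Draw 6: a1=0.402, a2=10.962, a3=2.394, a4=20.034, a0=33.792; τ=−ln(0.4076)/33.792=0.027 → t=0.240; u2·a0=0.8409·33.792=28.416; a1+…+a3=13.758 < 28.416 ≤ a1+…+a4=33.792 → R4 fires; G=7 S=6 D=10
Draw 7: a1=0.402, a2=12.180, a3=2.394, a4=22.260, a0=37.236; τ=−ln(0.3746)/37.236=0.026 → t=0.267; u2·a0=0.8265·37.236=30.776; a1+…+a3=14.976 < 30.776 ≤ a1+…+a4=37.236 → R4 fires; G=7 S=6 D=11
Draw 8: a1=0.402, a2=13.398, a3=2.394, a4=24.486, a0=40.680; τ=−ln(0.8752)/40.680=0.003 → t=0.270; u2·a0=0.7976·40.680=32.446; a1+…+a3=16.194 < 32.446 ≤ a1+…+a4=40.680 → R4 fires; G=7 S=6 D=12
Draw 9: a1=0.402, a2=14.616, a3=2.394, a4=26.712, a0=44.124; τ=−ln(0.7619)/44.124=0.006 → t=0.276; u2·a0=0.6606·44.124=29.148; a1+…+a3=17.412 < 29.148 ≤ a1+…+a4=44.124 → R4 fires; G=7 S=6 D=13
Draw 10: a1=0.402, a2=15.834, a3=2.394, a4=28.938, a0=47.568; τ=−ln(0.2722)/47.568=0.027 → t=0.304 > T=0.29: stop.
At T=0.29: G=7 S=6 D=13; the largest is D.

Dominant species at T: D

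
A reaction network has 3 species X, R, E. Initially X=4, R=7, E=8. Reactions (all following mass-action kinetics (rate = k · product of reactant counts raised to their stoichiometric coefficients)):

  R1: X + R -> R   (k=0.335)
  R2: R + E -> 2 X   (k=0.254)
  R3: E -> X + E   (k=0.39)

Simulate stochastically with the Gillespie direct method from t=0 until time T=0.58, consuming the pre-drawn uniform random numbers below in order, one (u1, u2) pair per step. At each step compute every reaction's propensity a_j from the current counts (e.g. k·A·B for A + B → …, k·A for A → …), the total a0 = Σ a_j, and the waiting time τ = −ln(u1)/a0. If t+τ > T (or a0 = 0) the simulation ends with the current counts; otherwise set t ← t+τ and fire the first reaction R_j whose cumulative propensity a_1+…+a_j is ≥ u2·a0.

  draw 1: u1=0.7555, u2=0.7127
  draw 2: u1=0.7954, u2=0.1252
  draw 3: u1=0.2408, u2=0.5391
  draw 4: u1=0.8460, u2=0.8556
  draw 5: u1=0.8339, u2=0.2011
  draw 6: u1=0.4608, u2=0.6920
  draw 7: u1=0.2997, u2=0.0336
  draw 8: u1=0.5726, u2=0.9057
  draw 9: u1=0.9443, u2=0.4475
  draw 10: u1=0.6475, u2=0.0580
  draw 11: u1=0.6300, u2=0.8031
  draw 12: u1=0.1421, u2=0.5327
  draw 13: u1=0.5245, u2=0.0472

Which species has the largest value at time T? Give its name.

Dominant species at T: X

t=0.000: X=4 R=7 E=8
Draw 1: a1=9.380, a2=14.224, a3=3.120, a0=26.724; τ=−ln(0.7555)/26.724=0.010 → t=0.010; u2·a0=0.7127·26.724=19.046; a1=9.380 < 19.046 ≤ a1+a2=23.604 → R2 fires; X=6 R=6 E=7
Draw 2: a1=12.060, a2=10.668, a3=2.730, a0=25.458; τ=−ln(0.7954)/25.458=0.009 → t=0.019; u2·a0=0.1252·25.458=3.187 ≤ a1=12.060 → R1 fires; X=5 R=6 E=7
Draw 3: a1=10.050, a2=10.668, a3=2.730, a0=23.448; τ=−ln(0.2408)/23.448=0.061 → t=0.080; u2·a0=0.5391·23.448=12.641; a1=10.050 < 12.641 ≤ a1+a2=20.718 → R2 fires; X=7 R=5 E=6
Draw 4: a1=11.725, a2=7.620, a3=2.340, a0=21.685; τ=−ln(0.8460)/21.685=0.008 → t=0.088; u2·a0=0.8556·21.685=18.554; a1=11.725 < 18.554 ≤ a1+a2=19.345 → R2 fires; X=9 R=4 E=5
Draw 5: a1=12.060, a2=5.080, a3=1.950, a0=19.090; τ=−ln(0.8339)/19.090=0.010 → t=0.097; u2·a0=0.2011·19.090=3.839 ≤ a1=12.060 → R1 fires; X=8 R=4 E=5
Draw 6: a1=10.720, a2=5.080, a3=1.950, a0=17.750; τ=−ln(0.4608)/17.750=0.044 → t=0.141; u2·a0=0.6920·17.750=12.283; a1=10.720 < 12.283 ≤ a1+a2=15.800 → R2 fires; X=10 R=3 E=4
Draw 7: a1=10.050, a2=3.048, a3=1.560, a0=14.658; τ=−ln(0.2997)/14.658=0.082 → t=0.223; u2·a0=0.0336·14.658=0.493 ≤ a1=10.050 → R1 fires; X=9 R=3 E=4
Draw 8: a1=9.045, a2=3.048, a3=1.560, a0=13.653; τ=−ln(0.5726)/13.653=0.041 → t=0.264; u2·a0=0.9057·13.653=12.366; a1+a2=12.093 < 12.366 ≤ a1+…+a3=13.653 → R3 fires; X=10 R=3 E=4
Draw 9: a1=10.050, a2=3.048, a3=1.560, a0=14.658; τ=−ln(0.9443)/14.658=0.004 → t=0.268; u2·a0=0.4475·14.658=6.559 ≤ a1=10.050 → R1 fires; X=9 R=3 E=4
Draw 10: a1=9.045, a2=3.048, a3=1.560, a0=13.653; τ=−ln(0.6475)/13.653=0.032 → t=0.300; u2·a0=0.0580·13.653=0.792 ≤ a1=9.045 → R1 fires; X=8 R=3 E=4
Draw 11: a1=8.040, a2=3.048, a3=1.560, a0=12.648; τ=−ln(0.6300)/12.648=0.037 → t=0.336; u2·a0=0.8031·12.648=10.158; a1=8.040 < 10.158 ≤ a1+a2=11.088 → R2 fires; X=10 R=2 E=3
Draw 12: a1=6.700, a2=1.524, a3=1.170, a0=9.394; τ=−ln(0.1421)/9.394=0.208 → t=0.544; u2·a0=0.5327·9.394=5.004 ≤ a1=6.700 → R1 fires; X=9 R=2 E=3
Draw 13: a1=6.030, a2=1.524, a3=1.170, a0=8.724; τ=−ln(0.5245)/8.724=0.074 → t=0.618 > T=0.58: stop.
At T=0.58: X=9 R=2 E=3; the largest is X.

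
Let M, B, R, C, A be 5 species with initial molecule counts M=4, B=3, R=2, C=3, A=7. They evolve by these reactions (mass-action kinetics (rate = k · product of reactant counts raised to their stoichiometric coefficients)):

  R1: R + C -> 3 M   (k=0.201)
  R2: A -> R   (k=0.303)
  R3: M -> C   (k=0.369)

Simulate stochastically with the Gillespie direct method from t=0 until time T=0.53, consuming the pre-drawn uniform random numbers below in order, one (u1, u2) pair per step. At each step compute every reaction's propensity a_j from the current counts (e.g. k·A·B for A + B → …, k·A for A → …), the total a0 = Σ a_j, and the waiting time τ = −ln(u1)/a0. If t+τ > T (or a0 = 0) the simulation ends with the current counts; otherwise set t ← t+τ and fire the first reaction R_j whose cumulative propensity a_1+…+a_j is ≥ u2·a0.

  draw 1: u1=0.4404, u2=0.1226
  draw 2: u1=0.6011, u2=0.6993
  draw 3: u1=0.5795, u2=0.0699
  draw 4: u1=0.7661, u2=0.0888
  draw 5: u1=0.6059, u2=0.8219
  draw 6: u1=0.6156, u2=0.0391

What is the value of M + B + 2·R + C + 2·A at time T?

Check how each reaction changes W = M + B + 2·R + C + 2·A (weight of products minus weight of reactants):
R1: R + C -> 3 M: (1·3) − (2·1 + 1·1) = 3 − 3 = 0
R2: A -> R: (2·1) − (2·1) = 2 − 2 = 0
R3: M -> C: (1·1) − (1·1) = 1 − 1 = 0
Every reaction leaves W unchanged, so W is conserved and no simulation is needed: W(T) = W(0) = 4 + 3 + 2·2 + 3 + 2·7 = 28

Value at T = 28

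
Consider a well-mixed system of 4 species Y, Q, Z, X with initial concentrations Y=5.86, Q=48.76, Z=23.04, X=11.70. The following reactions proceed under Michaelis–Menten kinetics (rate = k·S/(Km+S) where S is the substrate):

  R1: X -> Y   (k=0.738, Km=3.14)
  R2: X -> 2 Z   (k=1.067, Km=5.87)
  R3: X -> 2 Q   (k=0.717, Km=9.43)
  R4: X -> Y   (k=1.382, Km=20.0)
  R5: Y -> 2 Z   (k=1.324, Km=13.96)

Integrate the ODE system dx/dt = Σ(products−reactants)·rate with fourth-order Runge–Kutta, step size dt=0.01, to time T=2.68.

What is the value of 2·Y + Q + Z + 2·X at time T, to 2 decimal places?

Check how each reaction changes W = 2·Y + Q + Z + 2·X (weight of products minus weight of reactants):
R1: X -> Y: (2·1) − (2·1) = 2 − 2 = 0
R2: X -> 2 Z: (1·2) − (2·1) = 2 − 2 = 0
R3: X -> 2 Q: (1·2) − (2·1) = 2 − 2 = 0
R4: X -> Y: (2·1) − (2·1) = 2 − 2 = 0
R5: Y -> 2 Z: (1·2) − (2·1) = 2 − 2 = 0
Every reaction leaves W unchanged, so W is conserved and no simulation is needed: W(T) = W(0) = 2·5.86 + 48.76 + 23.04 + 2·11.70 = 106.92

Value at T = 106.92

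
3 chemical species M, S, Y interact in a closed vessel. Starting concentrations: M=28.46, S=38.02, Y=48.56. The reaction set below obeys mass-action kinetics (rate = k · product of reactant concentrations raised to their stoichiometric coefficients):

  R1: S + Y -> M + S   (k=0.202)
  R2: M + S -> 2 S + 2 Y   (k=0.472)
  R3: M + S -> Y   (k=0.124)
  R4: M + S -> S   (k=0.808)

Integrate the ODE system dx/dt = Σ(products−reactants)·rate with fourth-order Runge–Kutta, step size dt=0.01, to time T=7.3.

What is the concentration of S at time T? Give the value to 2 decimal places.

RK4 with dt=0.01: 730 steps to T=7.3. Trajectory (selected grid times):
t=0.00: M=28.46 S=38.02 Y=48.56
t=0.81: M=0.41 S=114.52 Y=2.75
t=1.62: M=0.01 S=117.74 Y=0.04
t=2.43: M=0.00 S=117.79 Y=0.00
t=3.24: M=0.00 S=117.79 Y=0.00
t=4.06: M=0.00 S=117.79 Y=0.00
t=4.87: M=0.00 S=117.79 Y=0.00
t=5.68: M=0.00 S=117.79 Y=0.00
t=6.49: M=0.00 S=117.79 Y=0.00
t=7.30: M=0.00 S=117.79 Y=0.00
Read off S at T=7.3: 117.79

S at T = 117.79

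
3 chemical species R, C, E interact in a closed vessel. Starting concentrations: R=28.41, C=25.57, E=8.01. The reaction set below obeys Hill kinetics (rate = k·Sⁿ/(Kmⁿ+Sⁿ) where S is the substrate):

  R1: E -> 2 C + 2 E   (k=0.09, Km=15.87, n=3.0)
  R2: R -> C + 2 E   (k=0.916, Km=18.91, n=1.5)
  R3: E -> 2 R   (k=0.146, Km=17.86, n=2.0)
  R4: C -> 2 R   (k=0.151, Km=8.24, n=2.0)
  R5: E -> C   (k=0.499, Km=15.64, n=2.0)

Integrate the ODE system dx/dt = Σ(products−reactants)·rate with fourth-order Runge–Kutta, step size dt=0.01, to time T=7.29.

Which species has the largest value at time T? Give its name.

Dominant species at T: C

RK4 with dt=0.01: 729 steps to T=7.29. Trajectory (selected grid times):
t=0.00: R=28.41 C=25.57 E=8.01
t=0.81: R=28.20 C=26.05 E=8.87
t=1.62: R=27.99 C=26.55 E=9.70
t=2.43: R=27.80 C=27.06 E=10.52
t=3.24: R=27.61 C=27.59 E=11.33
t=4.05: R=27.43 C=28.14 E=12.11
t=4.86: R=27.27 C=28.70 E=12.88
t=5.67: R=27.11 C=29.28 E=13.64
t=6.48: R=26.95 C=29.87 E=14.38
t=7.29: R=26.81 C=30.48 E=15.10
At T=7.29: R=26.81 C=30.48 E=15.10; the largest is C.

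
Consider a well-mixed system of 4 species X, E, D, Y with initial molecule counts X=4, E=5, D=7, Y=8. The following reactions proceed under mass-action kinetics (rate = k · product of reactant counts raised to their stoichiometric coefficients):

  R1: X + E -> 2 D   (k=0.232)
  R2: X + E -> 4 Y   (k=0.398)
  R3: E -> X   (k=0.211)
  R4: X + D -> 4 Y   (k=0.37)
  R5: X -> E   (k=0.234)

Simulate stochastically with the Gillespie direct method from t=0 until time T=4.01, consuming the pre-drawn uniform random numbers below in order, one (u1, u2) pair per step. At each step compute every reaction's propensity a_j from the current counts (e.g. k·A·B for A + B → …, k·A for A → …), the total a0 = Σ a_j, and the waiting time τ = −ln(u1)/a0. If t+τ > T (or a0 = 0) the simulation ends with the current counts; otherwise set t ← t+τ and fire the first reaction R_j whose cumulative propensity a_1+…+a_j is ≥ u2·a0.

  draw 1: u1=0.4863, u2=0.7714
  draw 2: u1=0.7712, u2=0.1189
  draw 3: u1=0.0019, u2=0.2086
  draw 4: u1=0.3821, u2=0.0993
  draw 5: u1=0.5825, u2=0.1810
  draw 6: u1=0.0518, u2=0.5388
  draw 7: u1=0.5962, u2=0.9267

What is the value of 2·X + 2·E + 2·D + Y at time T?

Value at T = 40

Check how each reaction changes W = 2·X + 2·E + 2·D + Y (weight of products minus weight of reactants):
R1: X + E -> 2 D: (2·2) − (2·1 + 2·1) = 4 − 4 = 0
R2: X + E -> 4 Y: (1·4) − (2·1 + 2·1) = 4 − 4 = 0
R3: E -> X: (2·1) − (2·1) = 2 − 2 = 0
R4: X + D -> 4 Y: (1·4) − (2·1 + 2·1) = 4 − 4 = 0
R5: X -> E: (2·1) − (2·1) = 2 − 2 = 0
Every reaction leaves W unchanged, so W is conserved and no simulation is needed: W(T) = W(0) = 2·4 + 2·5 + 2·7 + 8 = 40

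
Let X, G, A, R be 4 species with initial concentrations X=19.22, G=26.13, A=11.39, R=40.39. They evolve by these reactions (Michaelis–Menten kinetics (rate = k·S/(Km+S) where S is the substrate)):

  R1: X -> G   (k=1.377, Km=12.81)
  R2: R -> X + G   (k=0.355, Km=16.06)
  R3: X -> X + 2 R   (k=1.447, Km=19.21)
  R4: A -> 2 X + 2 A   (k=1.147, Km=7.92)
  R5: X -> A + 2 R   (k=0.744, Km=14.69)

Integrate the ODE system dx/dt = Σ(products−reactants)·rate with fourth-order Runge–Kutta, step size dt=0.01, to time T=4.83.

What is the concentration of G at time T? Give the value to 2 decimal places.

RK4 with dt=0.01: 483 steps to T=4.83. Trajectory (selected grid times):
t=0.00: X=19.22 G=26.13 A=11.39 R=40.39
t=0.54: X=19.42 G=26.71 A=11.99 R=41.49
t=1.07: X=19.63 G=27.29 A=12.58 R=42.58
t=1.61: X=19.86 G=27.88 A=13.20 R=43.69
t=2.15: X=20.09 G=28.48 A=13.82 R=44.81
t=2.68: X=20.34 G=29.06 A=14.44 R=45.92
t=3.22: X=20.59 G=29.66 A=15.07 R=47.05
t=3.76: X=20.86 G=30.26 A=15.72 R=48.18
t=4.29: X=21.13 G=30.86 A=16.36 R=49.31
t=4.83: X=21.41 G=31.47 A=17.01 R=50.46
Read off G at T=4.83: 31.47

G at T = 31.47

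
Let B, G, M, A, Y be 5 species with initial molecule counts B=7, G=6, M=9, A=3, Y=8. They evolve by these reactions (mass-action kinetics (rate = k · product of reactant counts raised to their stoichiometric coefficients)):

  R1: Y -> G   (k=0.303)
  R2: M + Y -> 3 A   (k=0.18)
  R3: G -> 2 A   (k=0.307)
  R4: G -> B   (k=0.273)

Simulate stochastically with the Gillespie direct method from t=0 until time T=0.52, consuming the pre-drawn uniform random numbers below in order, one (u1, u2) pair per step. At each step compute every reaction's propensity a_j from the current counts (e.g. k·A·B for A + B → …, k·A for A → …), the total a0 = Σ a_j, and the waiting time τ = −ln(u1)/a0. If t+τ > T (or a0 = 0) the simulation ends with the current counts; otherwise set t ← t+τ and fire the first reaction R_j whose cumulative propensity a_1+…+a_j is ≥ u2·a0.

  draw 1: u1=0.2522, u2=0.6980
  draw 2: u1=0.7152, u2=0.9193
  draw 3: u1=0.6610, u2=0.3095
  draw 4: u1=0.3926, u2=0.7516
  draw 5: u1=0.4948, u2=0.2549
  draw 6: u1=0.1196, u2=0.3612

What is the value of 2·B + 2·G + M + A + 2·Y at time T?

Value at T = 54

Check how each reaction changes W = 2·B + 2·G + M + A + 2·Y (weight of products minus weight of reactants):
R1: Y -> G: (2·1) − (2·1) = 2 − 2 = 0
R2: M + Y -> 3 A: (1·3) − (1·1 + 2·1) = 3 − 3 = 0
R3: G -> 2 A: (1·2) − (2·1) = 2 − 2 = 0
R4: G -> B: (2·1) − (2·1) = 2 − 2 = 0
Every reaction leaves W unchanged, so W is conserved and no simulation is needed: W(T) = W(0) = 2·7 + 2·6 + 9 + 3 + 2·8 = 54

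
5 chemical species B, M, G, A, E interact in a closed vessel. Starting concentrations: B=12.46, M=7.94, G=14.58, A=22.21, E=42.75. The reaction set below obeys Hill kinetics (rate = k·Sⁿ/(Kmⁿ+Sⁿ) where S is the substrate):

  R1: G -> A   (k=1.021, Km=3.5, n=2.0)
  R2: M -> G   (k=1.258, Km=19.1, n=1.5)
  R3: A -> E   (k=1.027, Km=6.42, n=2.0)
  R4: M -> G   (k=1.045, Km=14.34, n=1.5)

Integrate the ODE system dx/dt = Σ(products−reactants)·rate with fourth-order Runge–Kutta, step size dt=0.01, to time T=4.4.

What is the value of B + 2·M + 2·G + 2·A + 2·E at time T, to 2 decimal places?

Check how each reaction changes W = B + 2·M + 2·G + 2·A + 2·E (weight of products minus weight of reactants):
R1: G -> A: (2·1) − (2·1) = 2 − 2 = 0
R2: M -> G: (2·1) − (2·1) = 2 − 2 = 0
R3: A -> E: (2·1) − (2·1) = 2 − 2 = 0
R4: M -> G: (2·1) − (2·1) = 2 − 2 = 0
Every reaction leaves W unchanged, so W is conserved and no simulation is needed: W(T) = W(0) = 12.46 + 2·7.94 + 2·14.58 + 2·22.21 + 2·42.75 = 187.42

Value at T = 187.42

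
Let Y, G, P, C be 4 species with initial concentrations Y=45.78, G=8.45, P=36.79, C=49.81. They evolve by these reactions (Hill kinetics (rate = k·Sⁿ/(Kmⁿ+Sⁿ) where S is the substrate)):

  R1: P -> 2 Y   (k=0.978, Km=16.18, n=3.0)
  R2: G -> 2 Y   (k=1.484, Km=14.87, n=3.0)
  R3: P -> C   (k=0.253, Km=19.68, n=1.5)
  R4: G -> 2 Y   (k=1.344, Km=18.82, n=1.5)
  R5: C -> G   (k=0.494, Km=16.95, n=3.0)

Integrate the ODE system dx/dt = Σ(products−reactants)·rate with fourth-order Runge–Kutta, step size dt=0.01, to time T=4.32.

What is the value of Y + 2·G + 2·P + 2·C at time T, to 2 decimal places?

Check how each reaction changes W = Y + 2·G + 2·P + 2·C (weight of products minus weight of reactants):
R1: P -> 2 Y: (1·2) − (2·1) = 2 − 2 = 0
R2: G -> 2 Y: (1·2) − (2·1) = 2 − 2 = 0
R3: P -> C: (2·1) − (2·1) = 2 − 2 = 0
R4: G -> 2 Y: (1·2) − (2·1) = 2 − 2 = 0
R5: C -> G: (2·1) − (2·1) = 2 − 2 = 0
Every reaction leaves W unchanged, so W is conserved and no simulation is needed: W(T) = W(0) = 45.78 + 2·8.45 + 2·36.79 + 2·49.81 = 235.88

Value at T = 235.88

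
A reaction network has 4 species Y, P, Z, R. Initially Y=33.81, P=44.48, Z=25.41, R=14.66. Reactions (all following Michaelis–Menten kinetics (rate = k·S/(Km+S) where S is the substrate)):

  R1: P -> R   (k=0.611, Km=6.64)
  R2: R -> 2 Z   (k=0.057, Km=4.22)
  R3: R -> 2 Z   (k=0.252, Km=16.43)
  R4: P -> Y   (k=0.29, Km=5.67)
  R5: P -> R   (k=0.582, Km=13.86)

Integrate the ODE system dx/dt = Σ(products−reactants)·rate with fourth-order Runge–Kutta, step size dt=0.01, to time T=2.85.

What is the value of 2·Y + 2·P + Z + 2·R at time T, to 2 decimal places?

Check how each reaction changes W = 2·Y + 2·P + Z + 2·R (weight of products minus weight of reactants):
R1: P -> R: (2·1) − (2·1) = 2 − 2 = 0
R2: R -> 2 Z: (1·2) − (2·1) = 2 − 2 = 0
R3: R -> 2 Z: (1·2) − (2·1) = 2 − 2 = 0
R4: P -> Y: (2·1) − (2·1) = 2 − 2 = 0
R5: P -> R: (2·1) − (2·1) = 2 − 2 = 0
Every reaction leaves W unchanged, so W is conserved and no simulation is needed: W(T) = W(0) = 2·33.81 + 2·44.48 + 25.41 + 2·14.66 = 211.31

Value at T = 211.31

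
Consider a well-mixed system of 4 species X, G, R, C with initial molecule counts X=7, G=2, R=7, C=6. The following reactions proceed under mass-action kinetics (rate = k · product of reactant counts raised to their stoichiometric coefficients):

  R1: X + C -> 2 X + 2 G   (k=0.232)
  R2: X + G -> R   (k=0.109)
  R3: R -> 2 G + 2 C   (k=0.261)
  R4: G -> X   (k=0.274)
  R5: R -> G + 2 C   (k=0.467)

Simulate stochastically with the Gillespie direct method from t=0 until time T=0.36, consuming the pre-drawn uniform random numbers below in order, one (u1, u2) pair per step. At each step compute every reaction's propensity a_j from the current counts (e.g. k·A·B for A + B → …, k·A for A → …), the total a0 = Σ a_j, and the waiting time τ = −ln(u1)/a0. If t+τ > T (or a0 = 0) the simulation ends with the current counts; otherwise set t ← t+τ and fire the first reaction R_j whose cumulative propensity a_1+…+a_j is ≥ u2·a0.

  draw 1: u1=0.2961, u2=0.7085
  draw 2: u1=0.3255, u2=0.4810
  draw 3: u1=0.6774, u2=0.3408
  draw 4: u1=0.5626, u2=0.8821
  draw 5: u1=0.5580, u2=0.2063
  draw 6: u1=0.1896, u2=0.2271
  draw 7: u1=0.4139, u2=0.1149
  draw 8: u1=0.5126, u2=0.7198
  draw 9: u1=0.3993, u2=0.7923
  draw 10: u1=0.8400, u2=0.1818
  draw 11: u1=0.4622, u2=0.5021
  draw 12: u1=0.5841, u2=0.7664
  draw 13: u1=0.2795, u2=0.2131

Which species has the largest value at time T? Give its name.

t=0.000: X=7 G=2 R=7 C=6
Draw 1: a1=9.744, a2=1.526, a3=1.827, a4=0.548, a5=3.269, a0=16.914; τ=−ln(0.2961)/16.914=0.072 → t=0.072; u2·a0=0.7085·16.914=11.984; a1+a2=11.270 < 11.984 ≤ a1+…+a3=13.097 → R3 fires; X=7 G=4 R=6 C=8
Draw 2: a1=12.992, a2=3.052, a3=1.566, a4=1.096, a5=2.802, a0=21.508; τ=−ln(0.3255)/21.508=0.052 → t=0.124; u2·a0=0.4810·21.508=10.345 ≤ a1=12.992 → R1 fires; X=8 G=6 R=6 C=7
Draw 3: a1=12.992, a2=5.232, a3=1.566, a4=1.644, a5=2.802, a0=24.236; τ=−ln(0.6774)/24.236=0.016 → t=0.140; u2·a0=0.3408·24.236=8.260 ≤ a1=12.992 → R1 fires; X=9 G=8 R=6 C=6
Draw 4: a1=12.528, a2=7.848, a3=1.566, a4=2.192, a5=2.802, a0=26.936; τ=−ln(0.5626)/26.936=0.021 → t=0.162; u2·a0=0.8821·26.936=23.760; a1+…+a3=21.942 < 23.760 ≤ a1+…+a4=24.134 → R4 fires; X=10 G=7 R=6 C=6
Draw 5: a1=13.920, a2=7.630, a3=1.566, a4=1.918, a5=2.802, a0=27.836; τ=−ln(0.5580)/27.836=0.021 → t=0.183; u2·a0=0.2063·27.836=5.743 ≤ a1=13.920 → R1 fires; X=11 G=9 R=6 C=5
Draw 6: a1=12.760, a2=10.791, a3=1.566, a4=2.466, a5=2.802, a0=30.385; τ=−ln(0.1896)/30.385=0.055 → t=0.237; u2·a0=0.2271·30.385=6.900 ≤ a1=12.760 → R1 fires; X=12 G=11 R=6 C=4
Draw 7: a1=11.136, a2=14.388, a3=1.566, a4=3.014, a5=2.802, a0=32.906; τ=−ln(0.4139)/32.906=0.027 → t=0.264; u2·a0=0.1149·32.906=3.781 ≤ a1=11.136 → R1 fires; X=13 G=13 R=6 C=3
Draw 8: a1=9.048, a2=18.421, a3=1.566, a4=3.562, a5=2.802, a0=35.399; τ=−ln(0.5126)/35.399=0.019 → t=0.283; u2·a0=0.7198·35.399=25.480; a1=9.048 < 25.480 ≤ a1+a2=27.469 → R2 fires; X=12 G=12 R=7 C=3
Draw 9: a1=8.352, a2=15.696, a3=1.827, a4=3.288, a5=3.269, a0=32.432; τ=−ln(0.3993)/32.432=0.028 → t=0.311; u2·a0=0.7923·32.432=25.696; a1+a2=24.048 < 25.696 ≤ a1+…+a3=25.875 → R3 fires; X=12 G=14 R=6 C=5
Draw 10: a1=13.920, a2=18.312, a3=1.566, a4=3.836, a5=2.802, a0=40.436; τ=−ln(0.8400)/40.436=0.004 → t=0.316; u2·a0=0.1818·40.436=7.351 ≤ a1=13.920 → R1 fires; X=13 G=16 R=6 C=4
Draw 11: a1=12.064, a2=22.672, a3=1.566, a4=4.384, a5=2.802, a0=43.488; τ=−ln(0.4622)/43.488=0.018 → t=0.333; u2·a0=0.5021·43.488=21.835; a1=12.064 < 21.835 ≤ a1+a2=34.736 → R2 fires; X=12 G=15 R=7 C=4
Draw 12: a1=11.136, a2=19.620, a3=1.827, a4=4.110, a5=3.269, a0=39.962; τ=−ln(0.5841)/39.962=0.013 → t=0.347; u2·a0=0.7664·39.962=30.627; a1=11.136 < 30.627 ≤ a1+a2=30.756 → R2 fires; X=11 G=14 R=8 C=4
Draw 13: a1=10.208, a2=16.786, a3=2.088, a4=3.836, a5=3.736, a0=36.654; τ=−ln(0.2795)/36.654=0.035 → t=0.382 > T=0.36: stop.
At T=0.36: X=11 G=14 R=8 C=4; the largest is G.

Dominant species at T: G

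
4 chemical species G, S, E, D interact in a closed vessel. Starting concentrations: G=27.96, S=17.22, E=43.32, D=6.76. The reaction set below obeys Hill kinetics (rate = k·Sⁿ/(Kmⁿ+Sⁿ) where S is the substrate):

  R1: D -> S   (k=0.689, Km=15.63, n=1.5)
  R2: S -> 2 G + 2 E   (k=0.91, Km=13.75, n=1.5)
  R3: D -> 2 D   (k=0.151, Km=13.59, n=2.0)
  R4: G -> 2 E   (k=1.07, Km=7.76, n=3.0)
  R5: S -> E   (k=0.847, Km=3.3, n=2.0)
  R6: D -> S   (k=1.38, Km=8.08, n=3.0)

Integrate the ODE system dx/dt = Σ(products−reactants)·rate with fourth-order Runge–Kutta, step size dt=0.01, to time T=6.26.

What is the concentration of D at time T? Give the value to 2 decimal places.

RK4 with dt=0.01: 626 steps to T=6.26. Trajectory (selected grid times):
t=0.00: G=27.96 S=17.22 E=43.32 D=6.76
t=0.70: G=27.96 S=16.72 E=46.09 D=6.34
t=1.39: G=27.95 S=16.19 E=48.81 D=5.97
t=2.09: G=27.93 S=15.62 E=51.56 D=5.64
t=2.78: G=27.88 S=15.03 E=54.24 D=5.34
t=3.48: G=27.82 S=14.41 E=56.94 D=5.08
t=4.17: G=27.73 S=13.79 E=59.58 D=4.84
t=4.87: G=27.63 S=13.14 E=62.23 D=4.62
t=5.56: G=27.50 S=12.50 E=64.82 D=4.42
t=6.26: G=27.35 S=11.85 E=67.41 D=4.24
Read off D at T=6.26: 4.24

D at T = 4.24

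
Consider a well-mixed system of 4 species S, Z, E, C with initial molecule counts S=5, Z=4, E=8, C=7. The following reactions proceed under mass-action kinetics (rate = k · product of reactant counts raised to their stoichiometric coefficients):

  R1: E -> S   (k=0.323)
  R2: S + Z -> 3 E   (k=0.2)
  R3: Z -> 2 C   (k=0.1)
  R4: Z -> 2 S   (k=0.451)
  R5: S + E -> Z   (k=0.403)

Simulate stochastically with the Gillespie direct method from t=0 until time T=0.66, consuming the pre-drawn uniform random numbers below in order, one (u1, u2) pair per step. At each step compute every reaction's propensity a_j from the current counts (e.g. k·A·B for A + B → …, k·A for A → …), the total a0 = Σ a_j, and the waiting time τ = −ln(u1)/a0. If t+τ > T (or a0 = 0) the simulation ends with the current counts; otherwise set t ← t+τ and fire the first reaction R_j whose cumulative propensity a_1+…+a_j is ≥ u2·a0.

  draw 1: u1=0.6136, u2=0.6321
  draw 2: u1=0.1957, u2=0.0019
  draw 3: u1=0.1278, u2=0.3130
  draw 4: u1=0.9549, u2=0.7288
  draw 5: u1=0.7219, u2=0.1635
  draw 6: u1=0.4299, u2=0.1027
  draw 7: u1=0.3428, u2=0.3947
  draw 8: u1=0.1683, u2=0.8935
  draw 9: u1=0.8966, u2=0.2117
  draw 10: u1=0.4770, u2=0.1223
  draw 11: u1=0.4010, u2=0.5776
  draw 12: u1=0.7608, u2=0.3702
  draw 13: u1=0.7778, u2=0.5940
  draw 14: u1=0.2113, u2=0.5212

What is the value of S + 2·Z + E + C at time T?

Value at T = 28

Check how each reaction changes W = S + 2·Z + E + C (weight of products minus weight of reactants):
R1: E -> S: (1·1) − (1·1) = 1 − 1 = 0
R2: S + Z -> 3 E: (1·3) − (1·1 + 2·1) = 3 − 3 = 0
R3: Z -> 2 C: (1·2) − (2·1) = 2 − 2 = 0
R4: Z -> 2 S: (1·2) − (2·1) = 2 − 2 = 0
R5: S + E -> Z: (2·1) − (1·1 + 1·1) = 2 − 2 = 0
Every reaction leaves W unchanged, so W is conserved and no simulation is needed: W(T) = W(0) = 5 + 2·4 + 8 + 7 = 28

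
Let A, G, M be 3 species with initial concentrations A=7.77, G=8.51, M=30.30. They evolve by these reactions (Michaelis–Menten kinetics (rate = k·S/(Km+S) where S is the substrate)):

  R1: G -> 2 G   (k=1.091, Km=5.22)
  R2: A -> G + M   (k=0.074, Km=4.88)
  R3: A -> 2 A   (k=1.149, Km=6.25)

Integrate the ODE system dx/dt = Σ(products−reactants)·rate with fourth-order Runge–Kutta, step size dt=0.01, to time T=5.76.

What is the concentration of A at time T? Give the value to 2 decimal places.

A at T = 11.48

RK4 with dt=0.01: 576 steps to T=5.76. Trajectory (selected grid times):
t=0.00: A=7.77 G=8.51 M=30.30
t=0.64: A=8.15 G=8.98 M=30.33
t=1.28: A=8.54 G=9.45 M=30.36
t=1.92: A=8.94 G=9.94 M=30.39
t=2.56: A=9.35 G=10.43 M=30.42
t=3.20: A=9.76 G=10.93 M=30.45
t=3.84: A=10.18 G=11.44 M=30.48
t=4.48: A=10.61 G=11.95 M=30.52
t=5.12: A=11.04 G=12.47 M=30.55
t=5.76: A=11.48 G=13.00 M=30.58
Read off A at T=5.76: 11.48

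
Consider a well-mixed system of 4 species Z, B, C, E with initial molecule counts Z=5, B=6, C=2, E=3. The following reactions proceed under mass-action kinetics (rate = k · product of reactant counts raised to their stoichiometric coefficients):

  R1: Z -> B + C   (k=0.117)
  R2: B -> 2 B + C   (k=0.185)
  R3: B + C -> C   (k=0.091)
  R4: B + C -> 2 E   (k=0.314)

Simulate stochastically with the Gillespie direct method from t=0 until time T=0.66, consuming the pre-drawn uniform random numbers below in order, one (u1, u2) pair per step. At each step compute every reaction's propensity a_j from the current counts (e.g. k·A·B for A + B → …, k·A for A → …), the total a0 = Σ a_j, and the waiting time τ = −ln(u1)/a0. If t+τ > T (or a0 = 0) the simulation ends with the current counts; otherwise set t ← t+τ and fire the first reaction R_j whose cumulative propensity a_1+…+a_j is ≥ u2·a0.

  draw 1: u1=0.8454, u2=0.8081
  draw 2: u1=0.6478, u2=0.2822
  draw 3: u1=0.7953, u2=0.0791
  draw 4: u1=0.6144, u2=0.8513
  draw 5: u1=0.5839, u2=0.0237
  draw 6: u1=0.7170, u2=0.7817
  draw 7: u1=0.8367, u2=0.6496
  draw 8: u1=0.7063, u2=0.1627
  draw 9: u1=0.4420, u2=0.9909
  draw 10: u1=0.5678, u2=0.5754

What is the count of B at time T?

B at T = 5

t=0.000: Z=5 B=6 C=2 E=3
Draw 1: a1=0.585, a2=1.110, a3=1.092, a4=3.768, a0=6.555; τ=−ln(0.8454)/6.555=0.026 → t=0.026; u2·a0=0.8081·6.555=5.297; a1+…+a3=2.787 < 5.297 ≤ a1+…+a4=6.555 → R4 fires; Z=5 B=5 C=1 E=5
Draw 2: a1=0.585, a2=0.925, a3=0.455, a4=1.570, a0=3.535; τ=−ln(0.6478)/3.535=0.123 → t=0.148; u2·a0=0.2822·3.535=0.998; a1=0.585 < 0.998 ≤ a1+a2=1.510 → R2 fires; Z=5 B=6 C=2 E=5
Draw 3: a1=0.585, a2=1.110, a3=1.092, a4=3.768, a0=6.555; τ=−ln(0.7953)/6.555=0.035 → t=0.183; u2·a0=0.0791·6.555=0.519 ≤ a1=0.585 → R1 fires; Z=4 B=7 C=3 E=5
Draw 4: a1=0.468, a2=1.295, a3=1.911, a4=6.594, a0=10.268; τ=−ln(0.6144)/10.268=0.047 → t=0.231; u2·a0=0.8513·10.268=8.741; a1+…+a3=3.674 < 8.741 ≤ a1+…+a4=10.268 → R4 fires; Z=4 B=6 C=2 E=7
Draw 5: a1=0.468, a2=1.110, a3=1.092, a4=3.768, a0=6.438; τ=−ln(0.5839)/6.438=0.084 → t=0.314; u2·a0=0.0237·6.438=0.153 ≤ a1=0.468 → R1 fires; Z=3 B=7 C=3 E=7
Draw 6: a1=0.351, a2=1.295, a3=1.911, a4=6.594, a0=10.151; τ=−ln(0.7170)/10.151=0.033 → t=0.347; u2·a0=0.7817·10.151=7.935; a1+…+a3=3.557 < 7.935 ≤ a1+…+a4=10.151 → R4 fires; Z=3 B=6 C=2 E=9
Draw 7: a1=0.351, a2=1.110, a3=1.092, a4=3.768, a0=6.321; τ=−ln(0.8367)/6.321=0.028 → t=0.375; u2·a0=0.6496·6.321=4.106; a1+…+a3=2.553 < 4.106 ≤ a1+…+a4=6.321 → R4 fires; Z=3 B=5 C=1 E=11
Draw 8: a1=0.351, a2=0.925, a3=0.455, a4=1.570, a0=3.301; τ=−ln(0.7063)/3.301=0.105 → t=0.481; u2·a0=0.1627·3.301=0.537; a1=0.351 < 0.537 ≤ a1+a2=1.276 → R2 fires; Z=3 B=6 C=2 E=11
Draw 9: a1=0.351, a2=1.110, a3=1.092, a4=3.768, a0=6.321; τ=−ln(0.4420)/6.321=0.129 → t=0.610; u2·a0=0.9909·6.321=6.263; a1+…+a3=2.553 < 6.263 ≤ a1+…+a4=6.321 → R4 fires; Z=3 B=5 C=1 E=13
Draw 10: a1=0.351, a2=0.925, a3=0.455, a4=1.570, a0=3.301; τ=−ln(0.5678)/3.301=0.171 → t=0.781 > T=0.66: stop.
Read off B at T=0.66: 5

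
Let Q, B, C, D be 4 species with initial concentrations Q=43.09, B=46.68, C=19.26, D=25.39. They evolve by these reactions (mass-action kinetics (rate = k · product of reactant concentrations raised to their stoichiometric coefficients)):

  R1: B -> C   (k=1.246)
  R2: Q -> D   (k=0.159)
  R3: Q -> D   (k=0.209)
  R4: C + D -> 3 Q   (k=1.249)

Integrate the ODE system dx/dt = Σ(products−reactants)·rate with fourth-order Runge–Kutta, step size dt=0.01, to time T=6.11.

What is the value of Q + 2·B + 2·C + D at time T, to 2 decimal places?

Value at T = 200.36

Check how each reaction changes W = Q + 2·B + 2·C + D (weight of products minus weight of reactants):
R1: B -> C: (2·1) − (2·1) = 2 − 2 = 0
R2: Q -> D: (1·1) − (1·1) = 1 − 1 = 0
R3: Q -> D: (1·1) − (1·1) = 1 − 1 = 0
R4: C + D -> 3 Q: (1·3) − (2·1 + 1·1) = 3 − 3 = 0
Every reaction leaves W unchanged, so W is conserved and no simulation is needed: W(T) = W(0) = 43.09 + 2·46.68 + 2·19.26 + 25.39 = 200.36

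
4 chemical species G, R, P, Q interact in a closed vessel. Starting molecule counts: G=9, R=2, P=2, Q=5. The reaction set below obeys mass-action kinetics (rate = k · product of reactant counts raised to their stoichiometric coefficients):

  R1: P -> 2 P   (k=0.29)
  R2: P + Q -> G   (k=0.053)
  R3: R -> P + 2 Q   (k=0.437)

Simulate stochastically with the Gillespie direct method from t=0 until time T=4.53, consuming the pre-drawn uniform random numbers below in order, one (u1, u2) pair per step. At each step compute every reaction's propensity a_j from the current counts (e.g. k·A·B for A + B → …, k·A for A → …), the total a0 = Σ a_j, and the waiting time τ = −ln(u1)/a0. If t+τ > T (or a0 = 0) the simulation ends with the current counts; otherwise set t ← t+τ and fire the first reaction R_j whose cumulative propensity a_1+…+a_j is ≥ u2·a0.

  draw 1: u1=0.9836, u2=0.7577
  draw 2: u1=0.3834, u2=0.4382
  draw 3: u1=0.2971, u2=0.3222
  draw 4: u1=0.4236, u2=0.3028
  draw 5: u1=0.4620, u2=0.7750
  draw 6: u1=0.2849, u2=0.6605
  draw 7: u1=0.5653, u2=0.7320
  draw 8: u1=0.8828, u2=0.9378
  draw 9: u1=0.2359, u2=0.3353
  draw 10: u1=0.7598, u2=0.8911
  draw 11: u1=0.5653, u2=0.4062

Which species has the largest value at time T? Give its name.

Dominant species at T: G

t=0.000: G=9 R=2 P=2 Q=5
Draw 1: a1=0.580, a2=0.530, a3=0.874, a0=1.984; τ=−ln(0.9836)/1.984=0.008 → t=0.008; u2·a0=0.7577·1.984=1.503; a1+a2=1.110 < 1.503 ≤ a1+…+a3=1.984 → R3 fires; G=9 R=1 P=3 Q=7
Draw 2: a1=0.870, a2=1.113, a3=0.437, a0=2.420; τ=−ln(0.3834)/2.420=0.396 → t=0.404; u2·a0=0.4382·2.420=1.060; a1=0.870 < 1.060 ≤ a1+a2=1.983 → R2 fires; G=10 R=1 P=2 Q=6
Draw 3: a1=0.580, a2=0.636, a3=0.437, a0=1.653; τ=−ln(0.2971)/1.653=0.734 → t=1.139; u2·a0=0.3222·1.653=0.533 ≤ a1=0.580 → R1 fires; G=10 R=1 P=3 Q=6
Draw 4: a1=0.870, a2=0.954, a3=0.437, a0=2.261; τ=−ln(0.4236)/2.261=0.380 → t=1.519; u2·a0=0.3028·2.261=0.685 ≤ a1=0.870 → R1 fires; G=10 R=1 P=4 Q=6
Draw 5: a1=1.160, a2=1.272, a3=0.437, a0=2.869; τ=−ln(0.4620)/2.869=0.269 → t=1.788; u2·a0=0.7750·2.869=2.223; a1=1.160 < 2.223 ≤ a1+a2=2.432 → R2 fires; G=11 R=1 P=3 Q=5
Draw 6: a1=0.870, a2=0.795, a3=0.437, a0=2.102; τ=−ln(0.2849)/2.102=0.597 → t=2.385; u2·a0=0.6605·2.102=1.388; a1=0.870 < 1.388 ≤ a1+a2=1.665 → R2 fires; G=12 R=1 P=2 Q=4
Draw 7: a1=0.580, a2=0.424, a3=0.437, a0=1.441; τ=−ln(0.5653)/1.441=0.396 → t=2.781; u2·a0=0.7320·1.441=1.055; a1+a2=1.004 < 1.055 ≤ a1+…+a3=1.441 → R3 fires; G=12 R=0 P=3 Q=6
Draw 8: a1=0.870, a2=0.954, a3=0.000, a0=1.824; τ=−ln(0.8828)/1.824=0.068 → t=2.849; u2·a0=0.9378·1.824=1.711; a1=0.870 < 1.711 ≤ a1+a2=1.824 → R2 fires; G=13 R=0 P=2 Q=5
Draw 9: a1=0.580, a2=0.530, a3=0.000, a0=1.110; τ=−ln(0.2359)/1.110=1.301 → t=4.151; u2·a0=0.3353·1.110=0.372 ≤ a1=0.580 → R1 fires; G=13 R=0 P=3 Q=5
Draw 10: a1=0.870, a2=0.795, a3=0.000, a0=1.665; τ=−ln(0.7598)/1.665=0.165 → t=4.315; u2·a0=0.8911·1.665=1.484; a1=0.870 < 1.484 ≤ a1+a2=1.665 → R2 fires; G=14 R=0 P=2 Q=4
Draw 11: a1=0.580, a2=0.424, a3=0.000, a0=1.004; τ=−ln(0.5653)/1.004=0.568 → t=4.884 > T=4.53: stop.
At T=4.53: G=14 R=0 P=2 Q=4; the largest is G.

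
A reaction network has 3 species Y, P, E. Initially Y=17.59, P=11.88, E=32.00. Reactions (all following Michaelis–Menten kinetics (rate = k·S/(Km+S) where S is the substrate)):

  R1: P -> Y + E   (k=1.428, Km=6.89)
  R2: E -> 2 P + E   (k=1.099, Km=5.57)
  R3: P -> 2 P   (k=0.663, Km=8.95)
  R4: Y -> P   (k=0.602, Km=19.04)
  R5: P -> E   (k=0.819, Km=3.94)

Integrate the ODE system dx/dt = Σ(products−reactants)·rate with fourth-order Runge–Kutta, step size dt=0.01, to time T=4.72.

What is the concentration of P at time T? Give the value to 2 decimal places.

RK4 with dt=0.01: 472 steps to T=4.72. Trajectory (selected grid times):
t=0.00: Y=17.59 P=11.88 E=32.00
t=0.52: Y=17.91 P=12.41 E=32.80
t=1.05: Y=18.25 P=12.95 E=33.62
t=1.57: Y=18.58 P=13.47 E=34.43
t=2.10: Y=18.93 P=14.01 E=35.27
t=2.62: Y=19.27 P=14.53 E=36.11
t=3.15: Y=19.63 P=15.06 E=36.97
t=3.67: Y=19.98 P=15.58 E=37.82
t=4.20: Y=20.34 P=16.11 E=38.69
t=4.72: Y=20.70 P=16.63 E=39.56
Read off P at T=4.72: 16.63

P at T = 16.63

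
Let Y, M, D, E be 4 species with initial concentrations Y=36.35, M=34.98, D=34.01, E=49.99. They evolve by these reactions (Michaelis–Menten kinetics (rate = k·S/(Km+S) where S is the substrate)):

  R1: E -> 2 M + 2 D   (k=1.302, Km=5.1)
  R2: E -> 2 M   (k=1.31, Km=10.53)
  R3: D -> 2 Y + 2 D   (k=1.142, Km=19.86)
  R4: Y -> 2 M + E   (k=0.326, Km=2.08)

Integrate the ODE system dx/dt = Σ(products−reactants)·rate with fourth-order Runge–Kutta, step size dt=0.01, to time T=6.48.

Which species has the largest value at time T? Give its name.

Dominant species at T: M

RK4 with dt=0.01: 648 steps to T=6.48. Trajectory (selected grid times):
t=0.00: Y=36.35 M=34.98 D=34.01 E=49.99
t=0.72: Y=37.18 M=38.68 D=36.23 E=48.59
t=1.44: Y=38.03 M=42.36 D=38.47 E=47.19
t=2.16: Y=38.90 M=46.04 D=40.70 E=45.80
t=2.88: Y=39.79 M=49.70 D=42.94 E=44.41
t=3.60: Y=40.70 M=53.34 D=45.19 E=43.04
t=4.32: Y=41.63 M=56.97 D=47.44 E=41.67
t=5.04: Y=42.57 M=60.59 D=49.69 E=40.31
t=5.76: Y=43.53 M=64.19 D=51.94 E=38.96
t=6.48: Y=44.51 M=67.77 D=54.19 E=37.61
At T=6.48: Y=44.51 M=67.77 D=54.19 E=37.61; the largest is M.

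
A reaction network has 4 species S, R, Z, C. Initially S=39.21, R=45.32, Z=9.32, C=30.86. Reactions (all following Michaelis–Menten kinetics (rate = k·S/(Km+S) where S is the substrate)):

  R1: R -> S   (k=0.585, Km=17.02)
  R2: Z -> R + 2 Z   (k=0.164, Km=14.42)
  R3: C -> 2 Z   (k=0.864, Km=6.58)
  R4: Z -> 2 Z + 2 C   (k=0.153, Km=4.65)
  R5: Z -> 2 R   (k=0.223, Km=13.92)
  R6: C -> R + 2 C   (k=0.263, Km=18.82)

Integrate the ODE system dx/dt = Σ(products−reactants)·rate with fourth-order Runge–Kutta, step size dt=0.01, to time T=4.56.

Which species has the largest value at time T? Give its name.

Dominant species at T: R

RK4 with dt=0.01: 456 steps to T=4.56. Trajectory (selected grid times):
t=0.00: S=39.21 R=45.32 Z=9.32 C=30.86
t=0.51: S=39.43 R=45.31 Z=10.09 C=30.69
t=1.01: S=39.64 R=45.31 Z=10.84 C=30.52
t=1.52: S=39.86 R=45.32 Z=11.60 C=30.35
t=2.03: S=40.07 R=45.33 Z=12.37 C=30.18
t=2.53: S=40.29 R=45.34 Z=13.12 C=30.02
t=3.04: S=40.50 R=45.36 Z=13.88 C=29.86
t=3.55: S=40.72 R=45.38 Z=14.65 C=29.70
t=4.05: S=40.93 R=45.40 Z=15.40 C=29.54
t=4.56: S=41.15 R=45.43 Z=16.16 C=29.38
At T=4.56: S=41.15 R=45.43 Z=16.16 C=29.38; the largest is R.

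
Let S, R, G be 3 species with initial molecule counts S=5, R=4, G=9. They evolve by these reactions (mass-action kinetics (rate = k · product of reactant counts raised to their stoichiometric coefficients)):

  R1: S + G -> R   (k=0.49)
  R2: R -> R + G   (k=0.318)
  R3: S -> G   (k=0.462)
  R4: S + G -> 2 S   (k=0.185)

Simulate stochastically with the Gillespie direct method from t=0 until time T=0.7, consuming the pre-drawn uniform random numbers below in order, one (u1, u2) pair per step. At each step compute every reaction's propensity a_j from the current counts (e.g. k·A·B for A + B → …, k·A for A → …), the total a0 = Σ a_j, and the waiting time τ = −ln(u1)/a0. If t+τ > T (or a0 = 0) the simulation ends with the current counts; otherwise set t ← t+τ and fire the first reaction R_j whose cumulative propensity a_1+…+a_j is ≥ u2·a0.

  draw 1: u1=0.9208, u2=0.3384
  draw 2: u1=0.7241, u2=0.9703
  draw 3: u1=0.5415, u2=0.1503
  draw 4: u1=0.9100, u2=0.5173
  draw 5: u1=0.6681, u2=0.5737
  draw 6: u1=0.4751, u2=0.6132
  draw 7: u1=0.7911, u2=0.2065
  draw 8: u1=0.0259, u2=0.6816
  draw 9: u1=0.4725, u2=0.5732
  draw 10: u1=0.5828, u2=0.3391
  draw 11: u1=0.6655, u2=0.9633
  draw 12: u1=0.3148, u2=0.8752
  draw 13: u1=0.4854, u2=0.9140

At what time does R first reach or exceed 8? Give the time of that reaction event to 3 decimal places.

t=0.000: S=5 R=4 G=9
Draw 1: a1=22.050, a2=1.272, a3=2.310, a4=8.325, a0=33.957; τ=−ln(0.9208)/33.957=0.002 → t=0.002; u2·a0=0.3384·33.957=11.491 ≤ a1=22.050 → R1 fires; S=4 R=5 G=8
Draw 2: a1=15.680, a2=1.590, a3=1.848, a4=5.920, a0=25.038; τ=−ln(0.7241)/25.038=0.013 → t=0.015; u2·a0=0.9703·25.038=24.294; a1+…+a3=19.118 < 24.294 ≤ a1+…+a4=25.038 → R4 fires; S=5 R=5 G=7
Draw 3: a1=17.150, a2=1.590, a3=2.310, a4=6.475, a0=27.525; τ=−ln(0.5415)/27.525=0.022 → t=0.038; u2·a0=0.1503·27.525=4.137 ≤ a1=17.150 → R1 fires; S=4 R=6 G=6
Draw 4: a1=11.760, a2=1.908, a3=1.848, a4=4.440, a0=19.956; τ=−ln(0.9100)/19.956=0.005 → t=0.042; u2·a0=0.5173·19.956=10.323 ≤ a1=11.760 → R1 fires; S=3 R=7 G=5
Draw 5: a1=7.350, a2=2.226, a3=1.386, a4=2.775, a0=13.737; τ=−ln(0.6681)/13.737=0.029 → t=0.072; u2·a0=0.5737·13.737=7.881; a1=7.350 < 7.881 ≤ a1+a2=9.576 → R2 fires; S=3 R=7 G=6
Draw 6: a1=8.820, a2=2.226, a3=1.386, a4=3.330, a0=15.762; τ=−ln(0.4751)/15.762=0.047 → t=0.119; u2·a0=0.6132·15.762=9.665; a1=8.820 < 9.665 ≤ a1+a2=11.046 → R2 fires; S=3 R=7 G=7
Draw 7: a1=10.290, a2=2.226, a3=1.386, a4=3.885, a0=17.787; τ=−ln(0.7911)/17.787=0.013 → t=0.132; u2·a0=0.2065·17.787=3.673 ≤ a1=10.290 → R1 fires; S=2 R=8 G=6
Draw 8: a1=5.880, a2=2.544, a3=0.924, a4=2.220, a0=11.568; τ=−ln(0.0259)/11.568=0.316 → t=0.448; u2·a0=0.6816·11.568=7.885; a1=5.880 < 7.885 ≤ a1+a2=8.424 → R2 fires; S=2 R=8 G=7
Draw 9: a1=6.860, a2=2.544, a3=0.924, a4=2.590, a0=12.918; τ=−ln(0.4725)/12.918=0.058 → t=0.506; u2·a0=0.5732·12.918=7.405; a1=6.860 < 7.405 ≤ a1+a2=9.404 → R2 fires; S=2 R=8 G=8
Draw 10: a1=7.840, a2=2.544, a3=0.924, a4=2.960, a0=14.268; τ=−ln(0.5828)/14.268=0.038 → t=0.544; u2·a0=0.3391·14.268=4.838 ≤ a1=7.840 → R1 fires; S=1 R=9 G=7
Draw 11: a1=3.430, a2=2.862, a3=0.462, a4=1.295, a0=8.049; τ=−ln(0.6655)/8.049=0.051 → t=0.594; u2·a0=0.9633·8.049=7.754; a1+…+a3=6.754 < 7.754 ≤ a1+…+a4=8.049 → R4 fires; S=2 R=9 G=6
Draw 12: a1=5.880, a2=2.862, a3=0.924, a4=2.220, a0=11.886; τ=−ln(0.3148)/11.886=0.097 → t=0.692; u2·a0=0.8752·11.886=10.403; a1+…+a3=9.666 < 10.403 ≤ a1+…+a4=11.886 → R4 fires; S=3 R=9 G=5
Draw 13: a1=7.350, a2=2.862, a3=1.386, a4=2.775, a0=14.373; τ=−ln(0.4854)/14.373=0.050 → t=0.742 > T=0.7: stop.
R first becomes ≥ 8 when it reaches 8 at the event at t=0.132.

Threshold first reached at t = 0.132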